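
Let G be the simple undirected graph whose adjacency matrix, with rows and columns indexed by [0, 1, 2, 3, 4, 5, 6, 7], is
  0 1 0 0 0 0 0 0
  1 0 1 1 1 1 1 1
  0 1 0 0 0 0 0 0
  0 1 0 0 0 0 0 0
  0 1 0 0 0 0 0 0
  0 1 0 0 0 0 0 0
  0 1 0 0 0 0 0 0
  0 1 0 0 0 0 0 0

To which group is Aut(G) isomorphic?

the symmetric group on 7 letters

Vertex 1 has degree 7 and every other vertex has degree 1, so G is the star K_{1,7} with centre 1. The 7 leaves are pairwise interchangeable while the centre is fixed, giving Aut(G) = S_7.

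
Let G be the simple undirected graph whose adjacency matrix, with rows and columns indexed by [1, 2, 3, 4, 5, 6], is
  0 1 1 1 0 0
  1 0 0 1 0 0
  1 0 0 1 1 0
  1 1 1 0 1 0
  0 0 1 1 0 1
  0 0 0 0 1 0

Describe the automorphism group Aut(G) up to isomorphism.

Degrees alone do not determine every vertex (e.g. 1 and 3 both have degree 3), but their neighbour-degree multisets differ: N(1) has degrees [2, 3, 4] while N(3) has degrees [3, 3, 4]. Repeating this refinement separates all vertices, so the only automorphism is the identity.

1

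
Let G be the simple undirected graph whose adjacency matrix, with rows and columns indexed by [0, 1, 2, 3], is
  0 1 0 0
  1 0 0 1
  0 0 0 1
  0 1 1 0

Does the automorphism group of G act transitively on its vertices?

Automorphisms preserve degree, but G has vertices of degree 1 and vertices of degree 2; no automorphism maps one to the other, so G is not vertex-transitive.

No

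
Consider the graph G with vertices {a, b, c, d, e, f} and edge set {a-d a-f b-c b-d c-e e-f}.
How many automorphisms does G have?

G is 2-regular and connected on 6 vertices, i.e. the cycle C_6. C_6 has 6 rotations and 6 reflections, so Aut(C_6) ≅ D_6 of order 12.

12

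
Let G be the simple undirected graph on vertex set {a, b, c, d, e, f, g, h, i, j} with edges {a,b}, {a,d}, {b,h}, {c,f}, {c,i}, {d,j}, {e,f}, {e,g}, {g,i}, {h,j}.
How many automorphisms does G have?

G has two connected components, {a, b, d, h, j} and {c, e, f, g, i}; each is 2-regular, so G = C_5 ⊔ C_5. Aut of a disjoint union of two copies of C_5 is the wreath product D_5 ≀ Z_2, of order 2·10² = 200.

200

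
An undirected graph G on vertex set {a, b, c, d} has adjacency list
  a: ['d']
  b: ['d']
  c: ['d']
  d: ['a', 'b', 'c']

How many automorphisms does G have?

6

Vertex d has degree 3 and every other vertex has degree 1, so G is the star K_{1,3} with centre d. Any automorphism fixes the centre and permutes the 3 leaves freely, so Aut(G) ≅ S_3 of order 3! = 6.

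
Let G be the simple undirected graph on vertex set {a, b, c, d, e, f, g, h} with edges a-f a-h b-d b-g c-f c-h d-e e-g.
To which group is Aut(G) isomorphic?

G has two connected components, {a, c, f, h} and {b, d, e, g}; each is 2-regular, so G = C_4 ⊔ C_4. Aut of a disjoint union of two copies of C_4 is the wreath product D_4 ≀ Z_2, of order 2·8² = 128.

D_4 ≀ Z_2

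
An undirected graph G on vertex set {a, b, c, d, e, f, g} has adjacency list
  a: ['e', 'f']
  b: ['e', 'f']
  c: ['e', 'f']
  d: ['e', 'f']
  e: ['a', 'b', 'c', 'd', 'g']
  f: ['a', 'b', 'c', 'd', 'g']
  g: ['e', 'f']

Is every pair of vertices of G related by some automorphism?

Automorphisms preserve degree, but G has vertices of degree 2 and vertices of degree 5; no automorphism maps one to the other, so G is not vertex-transitive.

No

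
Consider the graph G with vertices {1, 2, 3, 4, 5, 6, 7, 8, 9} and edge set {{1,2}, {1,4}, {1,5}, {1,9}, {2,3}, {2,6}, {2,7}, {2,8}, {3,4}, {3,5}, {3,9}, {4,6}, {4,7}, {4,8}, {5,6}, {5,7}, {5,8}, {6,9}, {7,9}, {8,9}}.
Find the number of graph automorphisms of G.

The vertices split by degree into {2, 4, 5, 9} (degree 5) and {1, 3, 6, 7, 8} (degree 4); every edge runs between the two parts, so G is the complete bipartite graph K_{4,5}. The parts have unequal sizes, so no automorphism swaps them; each part is permuted independently, giving S_4 × S_5 of order 4!·5! = 2880.

2880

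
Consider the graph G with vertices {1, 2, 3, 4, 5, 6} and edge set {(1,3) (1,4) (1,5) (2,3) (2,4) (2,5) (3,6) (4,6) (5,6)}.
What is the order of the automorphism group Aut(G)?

72

G is 3-regular and bipartite with parts {3, 4, 5} and {1, 2, 6} (each part is independent and every cross-pair is an edge), so G = K_{3,3}. Aut(K_{3,3}) is the wreath product S_3 ≀ Z_2: permute within each part, then optionally swap the parts; |Aut| = 2·(3!)² = 72.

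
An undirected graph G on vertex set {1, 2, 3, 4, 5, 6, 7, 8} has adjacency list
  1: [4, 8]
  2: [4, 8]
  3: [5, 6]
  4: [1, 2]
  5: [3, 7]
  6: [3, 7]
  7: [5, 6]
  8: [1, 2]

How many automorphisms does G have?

G has two connected components, {1, 2, 4, 8} and {3, 5, 6, 7}; each is 2-regular, so G = C_4 ⊔ C_4. With two isomorphic components, Aut(G) = Aut(C_4) ≀ S_2 = (D_4 × D_4) ⋊ Z_2: permute each cycle by D_4, then optionally swap the two cycles. Order 2·(2·4)² = 128.

128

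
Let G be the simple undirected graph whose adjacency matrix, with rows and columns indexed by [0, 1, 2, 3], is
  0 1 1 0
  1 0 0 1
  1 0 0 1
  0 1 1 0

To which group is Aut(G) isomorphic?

G is 2-regular and bipartite on 2^2 = 4 vertices with girth 4; it is the hypercube graph Q_2. The symmetry group of the 2-cube is the hyperoctahedral group B_2 = Z_2 ≀ S_2, of order 2^2·2! = 8.

the hyperoctahedral group B_2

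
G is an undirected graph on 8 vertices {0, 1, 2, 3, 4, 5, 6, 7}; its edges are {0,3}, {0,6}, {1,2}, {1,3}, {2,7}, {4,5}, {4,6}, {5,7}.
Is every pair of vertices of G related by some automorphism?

Yes

Every vertex has degree 2 and the graph is connected, so G is the 8-cycle C_8. C_8 has 8 rotations and 8 reflections, so Aut(C_8) ≅ D_8 of order 16. This group acts transitively on the 8 vertices.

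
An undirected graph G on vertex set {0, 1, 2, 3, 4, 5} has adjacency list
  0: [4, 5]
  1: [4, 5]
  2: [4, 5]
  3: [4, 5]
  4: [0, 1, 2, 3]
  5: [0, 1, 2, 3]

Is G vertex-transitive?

Automorphisms preserve degree, but G has vertices of degree 2 and vertices of degree 4; no automorphism maps one to the other, so G is not vertex-transitive.

No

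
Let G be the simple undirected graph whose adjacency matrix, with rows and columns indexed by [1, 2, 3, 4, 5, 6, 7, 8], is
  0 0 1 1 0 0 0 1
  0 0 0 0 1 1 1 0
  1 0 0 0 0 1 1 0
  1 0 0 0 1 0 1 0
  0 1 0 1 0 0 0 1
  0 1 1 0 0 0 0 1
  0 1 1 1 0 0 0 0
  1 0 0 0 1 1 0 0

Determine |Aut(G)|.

48

G is 3-regular and bipartite on 2^3 = 8 vertices with girth 4; it is the hypercube graph Q_3. The symmetry group of the 3-cube is the hyperoctahedral group B_3 = Z_2 ≀ S_3, of order 2^3·3! = 48.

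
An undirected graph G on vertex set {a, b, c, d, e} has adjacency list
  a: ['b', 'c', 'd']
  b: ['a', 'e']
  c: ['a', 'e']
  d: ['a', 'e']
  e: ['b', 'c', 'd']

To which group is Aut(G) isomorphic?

The vertices split by degree into {a, e} (degree 3) and {b, c, d} (degree 2); every edge runs between the two parts, so G is the complete bipartite graph K_{2,3}. The parts have unequal sizes, so no automorphism swaps them; each part is permuted independently, giving S_2 × S_3 of order 2!·3! = 12.

S_2 × S_3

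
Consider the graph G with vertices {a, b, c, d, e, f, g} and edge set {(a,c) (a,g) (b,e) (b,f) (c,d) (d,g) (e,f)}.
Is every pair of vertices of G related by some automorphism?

No

G has two connected components, {a, c, d, g} and {b, e, f}; each is 2-regular, so G = C_4 ⊔ C_3. The orbit of a under Aut(G) is {a, c, d, g}, which does not contain b, so G is not vertex-transitive.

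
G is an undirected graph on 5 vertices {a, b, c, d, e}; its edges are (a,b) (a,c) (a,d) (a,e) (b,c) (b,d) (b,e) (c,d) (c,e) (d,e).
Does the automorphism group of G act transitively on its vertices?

Yes

All 5 vertices are pairwise adjacent: G = K_5. Any permutation of the 5 vertices preserves K_5, so Aut(K_5) = S_5 of order 5! = 120. Under this action every vertex can be carried to every other, so G is vertex-transitive.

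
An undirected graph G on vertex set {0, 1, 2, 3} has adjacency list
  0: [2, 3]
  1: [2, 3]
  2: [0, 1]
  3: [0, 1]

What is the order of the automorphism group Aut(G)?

G is 2-regular and bipartite with parts {0, 1} and {2, 3} (each part is independent and every cross-pair is an edge), so G = K_{2,2}. Aut(K_{2,2}) is the wreath product S_2 ≀ Z_2: permute within each part, then optionally swap the parts; |Aut| = 2·(2!)² = 8.

8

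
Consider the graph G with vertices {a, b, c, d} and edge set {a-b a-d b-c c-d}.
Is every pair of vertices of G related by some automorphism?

Yes

G is 2-regular and bipartite on 2^2 = 4 vertices with girth 4; it is the hypercube graph Q_2. The symmetry group of the 2-cube is the hyperoctahedral group B_2 = Z_2 ≀ S_2, of order 2^2·2! = 8. This group acts transitively on the 4 vertices.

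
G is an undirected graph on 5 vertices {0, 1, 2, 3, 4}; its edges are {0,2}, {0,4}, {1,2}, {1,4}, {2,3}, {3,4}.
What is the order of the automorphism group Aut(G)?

The vertices split by degree into {2, 4} (degree 3) and {0, 1, 3} (degree 2); every edge runs between the two parts, so G is the complete bipartite graph K_{2,3}. The parts have unequal sizes, so no automorphism swaps them; each part is permuted independently, giving S_3 × S_2 of order 3!·2! = 12.

12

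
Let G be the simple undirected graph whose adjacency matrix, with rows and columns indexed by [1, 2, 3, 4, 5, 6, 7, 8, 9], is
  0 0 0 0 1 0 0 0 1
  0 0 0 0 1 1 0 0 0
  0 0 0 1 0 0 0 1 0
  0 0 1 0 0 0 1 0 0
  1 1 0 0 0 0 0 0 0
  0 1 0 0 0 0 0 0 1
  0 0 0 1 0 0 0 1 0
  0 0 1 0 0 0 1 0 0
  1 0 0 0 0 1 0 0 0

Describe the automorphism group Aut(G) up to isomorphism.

D_5 × D_4

G has two connected components, {1, 2, 5, 6, 9} and {3, 4, 7, 8}; each is 2-regular, so G = C_5 ⊔ C_4. The components are non-isomorphic (different sizes), so Aut(G) = Aut(C_5) × Aut(C_4) = D_5 × D_4 of order 10·8 = 80.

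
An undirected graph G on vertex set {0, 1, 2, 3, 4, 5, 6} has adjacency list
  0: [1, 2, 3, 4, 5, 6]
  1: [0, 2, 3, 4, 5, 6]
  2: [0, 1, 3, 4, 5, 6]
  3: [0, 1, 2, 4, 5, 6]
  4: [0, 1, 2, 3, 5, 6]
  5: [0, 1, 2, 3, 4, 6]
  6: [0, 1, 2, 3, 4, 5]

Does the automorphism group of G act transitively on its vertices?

Yes

All 7 vertices are pairwise adjacent: G = K_7. Any permutation of the 7 vertices preserves K_7, so Aut(K_7) = S_7 of order 7! = 5040. This group acts transitively on the 7 vertices.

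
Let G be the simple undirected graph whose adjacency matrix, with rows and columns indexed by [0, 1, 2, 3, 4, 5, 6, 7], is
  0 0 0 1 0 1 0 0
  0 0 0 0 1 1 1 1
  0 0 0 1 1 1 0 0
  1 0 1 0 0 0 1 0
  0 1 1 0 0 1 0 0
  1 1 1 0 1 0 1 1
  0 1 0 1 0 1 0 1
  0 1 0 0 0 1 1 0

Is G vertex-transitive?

No

Vertex 0 is the only vertex of degree 2, so every automorphism fixes it; G is not vertex-transitive.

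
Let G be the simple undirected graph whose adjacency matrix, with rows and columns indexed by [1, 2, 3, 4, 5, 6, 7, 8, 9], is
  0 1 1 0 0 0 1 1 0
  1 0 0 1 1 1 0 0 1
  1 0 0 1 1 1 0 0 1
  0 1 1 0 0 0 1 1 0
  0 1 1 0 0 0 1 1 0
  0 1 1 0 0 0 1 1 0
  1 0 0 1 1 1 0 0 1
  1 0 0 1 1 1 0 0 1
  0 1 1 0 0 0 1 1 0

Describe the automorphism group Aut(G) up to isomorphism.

The vertices split by degree into {2, 3, 7, 8} (degree 5) and {1, 4, 5, 6, 9} (degree 4); every edge runs between the two parts, so G is the complete bipartite graph K_{4,5}. Automorphisms preserve the bipartition setwise (since the parts differ in size) and act as S_5 × S_4 within it; |Aut| = 2880.

S_5 × S_4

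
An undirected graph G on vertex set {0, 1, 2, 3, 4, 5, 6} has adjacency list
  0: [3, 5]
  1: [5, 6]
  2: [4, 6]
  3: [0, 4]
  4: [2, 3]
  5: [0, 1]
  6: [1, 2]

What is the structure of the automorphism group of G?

D_7

G is 2-regular and connected on 7 vertices, i.e. the cycle C_7. The automorphisms of the 7-cycle are exactly the symmetries of a regular 7-gon: the dihedral group D_7, |D_7| = 14.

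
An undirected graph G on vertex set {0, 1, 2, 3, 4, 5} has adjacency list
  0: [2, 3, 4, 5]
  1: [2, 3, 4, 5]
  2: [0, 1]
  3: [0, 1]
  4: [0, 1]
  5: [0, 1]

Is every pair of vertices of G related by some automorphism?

No

Automorphisms preserve degree, but G has vertices of degree 2 and vertices of degree 4; no automorphism maps one to the other, so G is not vertex-transitive.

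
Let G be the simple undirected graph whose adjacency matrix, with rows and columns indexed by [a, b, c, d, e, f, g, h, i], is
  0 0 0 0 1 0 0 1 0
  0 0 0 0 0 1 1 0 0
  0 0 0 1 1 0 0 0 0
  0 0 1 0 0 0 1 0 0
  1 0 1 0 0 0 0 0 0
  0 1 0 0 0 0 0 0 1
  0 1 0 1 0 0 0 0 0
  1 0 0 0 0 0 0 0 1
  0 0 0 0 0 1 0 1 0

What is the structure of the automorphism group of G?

the dihedral group of order 18

G is 2-regular and connected on 9 vertices, i.e. the cycle C_9. C_9 has 9 rotations and 9 reflections, so Aut(C_9) ≅ D_9 of order 18.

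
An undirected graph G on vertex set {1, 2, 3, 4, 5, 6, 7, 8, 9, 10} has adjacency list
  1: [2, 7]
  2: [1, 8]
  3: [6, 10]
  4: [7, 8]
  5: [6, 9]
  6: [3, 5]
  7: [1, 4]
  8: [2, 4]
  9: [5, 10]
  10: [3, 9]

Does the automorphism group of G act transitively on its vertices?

Yes

G has two connected components, {3, 5, 6, 9, 10} and {1, 2, 4, 7, 8}; each is 2-regular, so G = C_5 ⊔ C_5. Aut of a disjoint union of two copies of C_5 is the wreath product D_5 ≀ Z_2, of order 2·10² = 200. This group acts transitively on the 10 vertices.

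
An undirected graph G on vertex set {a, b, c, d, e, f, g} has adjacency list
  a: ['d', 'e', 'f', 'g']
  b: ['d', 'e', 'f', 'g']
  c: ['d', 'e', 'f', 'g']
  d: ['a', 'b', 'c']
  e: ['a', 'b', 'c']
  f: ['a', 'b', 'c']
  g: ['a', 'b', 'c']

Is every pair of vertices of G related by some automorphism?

Automorphisms preserve degree, but G has vertices of degree 3 and vertices of degree 4; no automorphism maps one to the other, so G is not vertex-transitive.

No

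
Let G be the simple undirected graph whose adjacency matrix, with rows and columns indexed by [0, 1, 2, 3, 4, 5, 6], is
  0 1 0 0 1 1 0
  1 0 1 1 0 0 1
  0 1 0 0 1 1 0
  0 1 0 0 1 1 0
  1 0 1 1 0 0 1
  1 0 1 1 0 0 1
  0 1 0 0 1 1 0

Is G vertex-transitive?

No

Automorphisms preserve degree, but G has vertices of degree 3 and vertices of degree 4; no automorphism maps one to the other, so G is not vertex-transitive.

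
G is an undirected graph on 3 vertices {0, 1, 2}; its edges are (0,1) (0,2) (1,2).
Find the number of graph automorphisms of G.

All 3 vertices are pairwise adjacent: G = K_3. Any permutation of the 3 vertices preserves K_3, so Aut(K_3) = S_3 of order 3! = 6.

6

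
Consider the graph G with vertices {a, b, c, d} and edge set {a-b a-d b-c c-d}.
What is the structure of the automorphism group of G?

the hyperoctahedral group B_2

G is 2-regular and bipartite on 2^2 = 4 vertices with girth 4; it is the hypercube graph Q_2. The symmetry group of the 2-cube is the hyperoctahedral group B_2 = Z_2 ≀ S_2, of order 2^2·2! = 8.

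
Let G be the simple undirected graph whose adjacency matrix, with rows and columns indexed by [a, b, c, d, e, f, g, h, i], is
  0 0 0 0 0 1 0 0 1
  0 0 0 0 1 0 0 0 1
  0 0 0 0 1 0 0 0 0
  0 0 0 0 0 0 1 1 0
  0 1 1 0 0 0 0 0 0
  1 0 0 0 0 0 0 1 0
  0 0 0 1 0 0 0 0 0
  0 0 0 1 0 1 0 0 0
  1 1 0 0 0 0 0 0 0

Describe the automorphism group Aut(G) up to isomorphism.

The degree sequence is [2, 2, 1, 2, 2, 2, 1, 2, 2]; the two degree-1 vertices c and g are the ends of a path, so G = P_9. A path has exactly one nontrivial symmetry — reversal — giving Aut(G) of order 2.

the cyclic group of order 2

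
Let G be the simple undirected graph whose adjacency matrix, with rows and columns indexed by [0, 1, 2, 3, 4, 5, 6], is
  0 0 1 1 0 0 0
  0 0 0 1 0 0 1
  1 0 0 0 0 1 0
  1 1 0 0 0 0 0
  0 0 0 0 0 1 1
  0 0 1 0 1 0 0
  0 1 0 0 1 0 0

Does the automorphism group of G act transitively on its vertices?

Yes

G is 2-regular and connected on 7 vertices, i.e. the cycle C_7. The automorphisms of the 7-cycle are exactly the symmetries of a regular 7-gon: the dihedral group D_7, |D_7| = 14. This group acts transitively on the 7 vertices.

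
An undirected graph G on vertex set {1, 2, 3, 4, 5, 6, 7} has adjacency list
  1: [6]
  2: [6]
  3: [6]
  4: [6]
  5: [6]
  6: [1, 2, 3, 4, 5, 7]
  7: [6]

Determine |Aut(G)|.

Vertex 6 has degree 6 and every other vertex has degree 1, so G is the star K_{1,6} with centre 6. The 6 leaves are pairwise interchangeable while the centre is fixed, giving Aut(G) = S_6.

720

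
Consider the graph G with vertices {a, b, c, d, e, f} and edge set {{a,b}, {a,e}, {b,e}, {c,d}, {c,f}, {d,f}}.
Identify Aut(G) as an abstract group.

(D_3 × D_3) ⋊ Z_2

G has two connected components, {c, d, f} and {a, b, e}; each is 2-regular, so G = C_3 ⊔ C_3. Aut of a disjoint union of two copies of C_3 is the wreath product D_3 ≀ Z_2, of order 2·6² = 72.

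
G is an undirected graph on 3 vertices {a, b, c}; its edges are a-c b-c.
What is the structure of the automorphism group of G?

The degree sequence is [1, 1, 2]; the two degree-1 vertices a and b are the ends of a path, so G = P_3. The only nontrivial automorphism of a path is the end-to-end reflection, so Aut(G) ≅ Z_2.

Z_2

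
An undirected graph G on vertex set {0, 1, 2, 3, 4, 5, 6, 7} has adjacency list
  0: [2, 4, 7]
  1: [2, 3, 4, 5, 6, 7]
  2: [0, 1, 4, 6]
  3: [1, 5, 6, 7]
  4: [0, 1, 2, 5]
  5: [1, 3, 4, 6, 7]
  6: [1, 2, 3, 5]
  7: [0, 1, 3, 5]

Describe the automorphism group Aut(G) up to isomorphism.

The degree sequence is [3, 6, 4, 4, 4, 5, 4, 4]. Checking the degree-preserving permutations of the vertex set shows that none except the identity preserves every edge, so Aut(G) is trivial.

1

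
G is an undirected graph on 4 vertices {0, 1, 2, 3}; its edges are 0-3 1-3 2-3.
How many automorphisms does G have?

6

Vertex 3 has degree 3 and every other vertex has degree 1, so G is the star K_{1,3} with centre 3. The 3 leaves are pairwise interchangeable while the centre is fixed, giving Aut(G) = S_3.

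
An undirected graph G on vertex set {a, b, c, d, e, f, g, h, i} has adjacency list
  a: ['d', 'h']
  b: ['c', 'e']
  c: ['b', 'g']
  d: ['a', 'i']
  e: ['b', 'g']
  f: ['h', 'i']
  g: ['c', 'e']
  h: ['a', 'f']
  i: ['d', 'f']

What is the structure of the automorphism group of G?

D_5 × D_4

G has two connected components, {a, d, f, h, i} and {b, c, e, g}; each is 2-regular, so G = C_5 ⊔ C_4. The components are non-isomorphic (different sizes), so Aut(G) = Aut(C_5) × Aut(C_4) = D_5 × D_4 of order 10·8 = 80.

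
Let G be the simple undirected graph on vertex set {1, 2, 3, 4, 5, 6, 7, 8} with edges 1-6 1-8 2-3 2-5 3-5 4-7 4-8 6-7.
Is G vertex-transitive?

G has two connected components, {1, 4, 6, 7, 8} and {2, 3, 5}; each is 2-regular, so G = C_5 ⊔ C_3. The orbit of 1 under Aut(G) is {1, 4, 6, 7, 8}, which does not contain 2, so G is not vertex-transitive.

No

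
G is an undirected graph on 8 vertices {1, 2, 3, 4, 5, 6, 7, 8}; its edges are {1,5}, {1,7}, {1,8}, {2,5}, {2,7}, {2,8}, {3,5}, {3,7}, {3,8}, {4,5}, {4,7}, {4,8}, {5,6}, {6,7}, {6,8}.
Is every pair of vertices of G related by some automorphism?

Automorphisms preserve degree, but G has vertices of degree 3 and vertices of degree 5; no automorphism maps one to the other, so G is not vertex-transitive.

No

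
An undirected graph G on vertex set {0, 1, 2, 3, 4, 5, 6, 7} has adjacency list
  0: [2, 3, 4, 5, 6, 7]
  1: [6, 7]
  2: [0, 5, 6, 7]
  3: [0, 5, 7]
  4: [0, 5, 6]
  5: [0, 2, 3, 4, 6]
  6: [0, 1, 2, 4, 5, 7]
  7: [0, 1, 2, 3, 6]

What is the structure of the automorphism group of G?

1

Degrees alone do not determine every vertex (e.g. 0 and 6 both have degree 6), but their neighbour-degree multisets differ: N(0) has degrees [3, 3, 4, 5, 5, 6] while N(6) has degrees [2, 3, 4, 5, 5, 6]. Repeating this refinement separates all vertices, so the only automorphism is the identity.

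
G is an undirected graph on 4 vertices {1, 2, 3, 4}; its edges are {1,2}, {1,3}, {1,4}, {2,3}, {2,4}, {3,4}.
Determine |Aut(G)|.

All 4 vertices are pairwise adjacent: G = K_4. Every bijection on the vertex set is an automorphism of K_4; hence Aut(K_4) ≅ S_4, order 24.

24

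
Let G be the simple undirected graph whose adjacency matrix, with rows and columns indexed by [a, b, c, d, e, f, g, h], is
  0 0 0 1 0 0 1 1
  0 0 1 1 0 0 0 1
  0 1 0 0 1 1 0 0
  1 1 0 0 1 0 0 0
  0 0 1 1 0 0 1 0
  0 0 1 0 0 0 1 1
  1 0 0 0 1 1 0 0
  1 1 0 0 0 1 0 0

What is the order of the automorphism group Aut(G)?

G is 3-regular and bipartite on 2^3 = 8 vertices with girth 4; it is the hypercube graph Q_3. The symmetry group of the 3-cube is the hyperoctahedral group B_3 = Z_2 ≀ S_3, of order 2^3·3! = 48.

48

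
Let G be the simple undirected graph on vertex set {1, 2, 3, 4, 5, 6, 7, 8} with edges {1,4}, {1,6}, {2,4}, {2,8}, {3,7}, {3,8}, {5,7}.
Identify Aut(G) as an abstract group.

The degree sequence is [2, 2, 2, 2, 1, 1, 2, 2]; the two degree-1 vertices 5 and 6 are the ends of a path, so G = P_8. A path has exactly one nontrivial symmetry — reversal — giving Aut(G) of order 2.

Z_2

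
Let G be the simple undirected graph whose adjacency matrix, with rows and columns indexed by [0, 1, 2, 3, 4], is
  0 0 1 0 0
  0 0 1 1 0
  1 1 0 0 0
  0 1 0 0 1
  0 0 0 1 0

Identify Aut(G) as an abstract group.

The degree sequence is [1, 2, 2, 2, 1]; the two degree-1 vertices 0 and 4 are the ends of a path, so G = P_5. A path has exactly one nontrivial symmetry — reversal — giving Aut(G) of order 2.

C_2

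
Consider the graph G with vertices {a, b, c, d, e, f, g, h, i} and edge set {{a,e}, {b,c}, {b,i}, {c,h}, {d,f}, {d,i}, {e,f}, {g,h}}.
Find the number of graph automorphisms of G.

The degree sequence is [1, 2, 2, 2, 2, 2, 1, 2, 2]; the two degree-1 vertices a and g are the ends of a path, so G = P_9. A path has exactly one nontrivial symmetry — reversal — giving Aut(G) of order 2.

2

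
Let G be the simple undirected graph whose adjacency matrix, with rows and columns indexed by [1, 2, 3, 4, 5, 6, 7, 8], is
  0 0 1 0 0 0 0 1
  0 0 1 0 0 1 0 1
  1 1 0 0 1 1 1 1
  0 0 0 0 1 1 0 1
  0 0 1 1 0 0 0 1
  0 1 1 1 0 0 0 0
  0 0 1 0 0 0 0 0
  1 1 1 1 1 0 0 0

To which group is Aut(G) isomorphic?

The degree sequence is [2, 3, 6, 3, 3, 3, 1, 5]. Checking the degree-preserving permutations of the vertex set shows that none except the identity preserves every edge, so Aut(G) is trivial.

the trivial group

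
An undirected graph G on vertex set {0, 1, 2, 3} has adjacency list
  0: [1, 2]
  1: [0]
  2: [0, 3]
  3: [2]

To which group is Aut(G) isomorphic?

Z_2

The degree sequence is [2, 1, 2, 1]; the two degree-1 vertices 1 and 3 are the ends of a path, so G = P_4. A path has exactly one nontrivial symmetry — reversal — giving Aut(G) of order 2.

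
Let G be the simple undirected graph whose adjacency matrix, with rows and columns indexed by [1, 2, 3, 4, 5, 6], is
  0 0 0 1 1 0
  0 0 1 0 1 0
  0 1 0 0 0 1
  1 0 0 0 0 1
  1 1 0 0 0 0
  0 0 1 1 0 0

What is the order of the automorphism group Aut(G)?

Every vertex has degree 2 and the graph is connected, so G is the 6-cycle C_6. The automorphisms of the 6-cycle are exactly the symmetries of a regular 6-gon: the dihedral group D_6, |D_6| = 12.

12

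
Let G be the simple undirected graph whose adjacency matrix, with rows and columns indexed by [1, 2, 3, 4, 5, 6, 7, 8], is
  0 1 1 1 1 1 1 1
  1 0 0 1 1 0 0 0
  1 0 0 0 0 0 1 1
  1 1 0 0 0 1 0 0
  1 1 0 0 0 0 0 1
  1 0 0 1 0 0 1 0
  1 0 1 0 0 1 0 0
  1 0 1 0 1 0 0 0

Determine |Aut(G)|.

Vertex 1 is the unique vertex of degree 7; the remaining 7 vertices each have degree 3 and induce a cycle, so G is the wheel on 8 vertices with hub 1. Every automorphism fixes the hub and acts on the rim 7-cycle, so Aut(G) ≅ Aut(C_7) = D_7 of order 14.

14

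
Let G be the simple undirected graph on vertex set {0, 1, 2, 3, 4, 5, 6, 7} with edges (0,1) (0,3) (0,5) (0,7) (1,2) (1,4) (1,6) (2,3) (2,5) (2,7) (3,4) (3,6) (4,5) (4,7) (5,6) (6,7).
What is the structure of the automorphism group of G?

G is 4-regular and bipartite with parts {0, 2, 4, 6} and {1, 3, 5, 7} (each part is independent and every cross-pair is an edge), so G = K_{4,4}. Aut(K_{4,4}) is the wreath product S_4 ≀ Z_2: permute within each part, then optionally swap the parts; |Aut| = 2·(4!)² = 1152.

(S_4 × S_4) ⋊ Z_2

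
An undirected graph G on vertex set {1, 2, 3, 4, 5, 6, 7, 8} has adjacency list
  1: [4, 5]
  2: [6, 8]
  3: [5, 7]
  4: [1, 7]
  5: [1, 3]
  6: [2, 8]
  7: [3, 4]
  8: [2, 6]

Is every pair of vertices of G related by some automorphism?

No

G has two connected components, {1, 3, 4, 5, 7} and {2, 6, 8}; each is 2-regular, so G = C_5 ⊔ C_3. The orbit of 1 under Aut(G) is {1, 3, 4, 5, 7}, which does not contain 2, so G is not vertex-transitive.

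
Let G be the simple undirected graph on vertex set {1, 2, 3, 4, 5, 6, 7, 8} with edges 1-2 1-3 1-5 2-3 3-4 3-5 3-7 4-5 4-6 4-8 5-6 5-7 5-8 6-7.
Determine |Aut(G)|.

1

Degrees alone do not determine every vertex (e.g. 1 and 6 both have degree 3), but their neighbour-degree multisets differ: N(1) has degrees [2, 5, 6] while N(6) has degrees [3, 4, 6]. Repeating this refinement separates all vertices, so the only automorphism is the identity.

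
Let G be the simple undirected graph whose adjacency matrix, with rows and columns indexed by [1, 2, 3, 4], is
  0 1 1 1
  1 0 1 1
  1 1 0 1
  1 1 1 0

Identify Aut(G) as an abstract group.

the symmetric group on 4 letters

Every vertex has degree 3, so G is the complete graph K_4. Any permutation of the 4 vertices preserves K_4, so Aut(K_4) = S_4 of order 4! = 24.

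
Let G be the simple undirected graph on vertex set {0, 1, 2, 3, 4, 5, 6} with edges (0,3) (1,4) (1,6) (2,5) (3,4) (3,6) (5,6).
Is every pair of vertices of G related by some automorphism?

Automorphisms preserve degree, but G has vertices of degree 1 and vertices of degree 3; no automorphism maps one to the other, so G is not vertex-transitive.

No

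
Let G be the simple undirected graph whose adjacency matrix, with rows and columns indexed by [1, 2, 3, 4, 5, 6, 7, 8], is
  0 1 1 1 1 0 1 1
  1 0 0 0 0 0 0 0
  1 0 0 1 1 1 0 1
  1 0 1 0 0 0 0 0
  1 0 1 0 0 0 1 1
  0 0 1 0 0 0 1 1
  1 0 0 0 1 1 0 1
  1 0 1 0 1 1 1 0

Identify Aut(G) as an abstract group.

Degrees alone do not determine every vertex (e.g. 3 and 8 both have degree 5), but their neighbour-degree multisets differ: N(3) has degrees [2, 3, 4, 5, 6] while N(8) has degrees [3, 4, 4, 5, 6]. Repeating this refinement separates all vertices, so the only automorphism is the identity.

{e}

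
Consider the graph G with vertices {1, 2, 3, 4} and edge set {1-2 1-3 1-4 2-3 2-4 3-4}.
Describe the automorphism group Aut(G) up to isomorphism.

All 4 vertices are pairwise adjacent: G = K_4. Any permutation of the 4 vertices preserves K_4, so Aut(K_4) = S_4 of order 4! = 24.

S_4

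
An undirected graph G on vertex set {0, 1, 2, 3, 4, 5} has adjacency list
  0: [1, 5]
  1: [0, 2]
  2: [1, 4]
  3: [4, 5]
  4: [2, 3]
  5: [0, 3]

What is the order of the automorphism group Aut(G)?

Every vertex has degree 2 and the graph is connected, so G is the 6-cycle C_6. The automorphisms of the 6-cycle are exactly the symmetries of a regular 6-gon: the dihedral group D_6, |D_6| = 12.

12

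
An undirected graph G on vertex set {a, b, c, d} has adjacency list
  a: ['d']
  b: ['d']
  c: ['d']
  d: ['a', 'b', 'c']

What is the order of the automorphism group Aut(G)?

Vertex d has degree 3 and every other vertex has degree 1, so G is the star K_{1,3} with centre d. Any automorphism fixes the centre and permutes the 3 leaves freely, so Aut(G) ≅ S_3 of order 3! = 6.

6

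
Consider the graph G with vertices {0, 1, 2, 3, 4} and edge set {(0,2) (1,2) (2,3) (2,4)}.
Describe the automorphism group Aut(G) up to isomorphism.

Vertex 2 has degree 4 and every other vertex has degree 1, so G is the star K_{1,4} with centre 2. Any automorphism fixes the centre and permutes the 4 leaves freely, so Aut(G) ≅ S_4 of order 4! = 24.

S_4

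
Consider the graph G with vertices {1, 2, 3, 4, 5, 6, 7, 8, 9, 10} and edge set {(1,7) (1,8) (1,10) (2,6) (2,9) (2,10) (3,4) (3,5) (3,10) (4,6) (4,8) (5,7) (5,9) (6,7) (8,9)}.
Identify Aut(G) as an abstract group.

G is 3-regular on 10 vertices with no triangles and no 4-cycles (girth 5): this is the Petersen graph. It is a classical fact that the Petersen graph has automorphism group S_5 (order 120), arising from its description as the Kneser graph K(5,2).

the symmetric group S_5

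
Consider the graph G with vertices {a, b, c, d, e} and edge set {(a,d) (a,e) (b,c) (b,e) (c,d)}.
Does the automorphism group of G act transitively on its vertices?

Yes

G is 2-regular and connected on 5 vertices, i.e. the cycle C_5. The automorphisms of the 5-cycle are exactly the symmetries of a regular 5-gon: the dihedral group D_5, |D_5| = 10. Under this action every vertex can be carried to every other, so G is vertex-transitive.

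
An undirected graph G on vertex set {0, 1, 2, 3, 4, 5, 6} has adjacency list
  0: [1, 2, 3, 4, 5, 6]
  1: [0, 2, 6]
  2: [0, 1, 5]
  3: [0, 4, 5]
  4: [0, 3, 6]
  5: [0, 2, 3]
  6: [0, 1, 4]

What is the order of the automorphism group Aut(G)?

12

Vertex 0 is the unique vertex of degree 6; the remaining 6 vertices each have degree 3 and induce a cycle, so G is the wheel on 7 vertices with hub 0. With the hub fixed, the remaining symmetry is that of the rim cycle C_6, giving the dihedral group D_6.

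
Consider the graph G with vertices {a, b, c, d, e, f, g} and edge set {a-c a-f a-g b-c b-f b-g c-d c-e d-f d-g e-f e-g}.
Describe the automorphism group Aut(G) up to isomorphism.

The vertices split by degree into {c, f, g} (degree 4) and {a, b, d, e} (degree 3); every edge runs between the two parts, so G is the complete bipartite graph K_{3,4}. The parts have unequal sizes, so no automorphism swaps them; each part is permuted independently, giving S_4 × S_3 of order 4!·3! = 144.

S_4 × S_3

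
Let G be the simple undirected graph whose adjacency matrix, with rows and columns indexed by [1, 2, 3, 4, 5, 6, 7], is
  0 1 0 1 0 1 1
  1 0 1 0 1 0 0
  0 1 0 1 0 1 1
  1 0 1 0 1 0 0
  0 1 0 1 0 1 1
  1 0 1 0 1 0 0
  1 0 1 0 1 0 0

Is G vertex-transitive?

Automorphisms preserve degree, but G has vertices of degree 3 and vertices of degree 4; no automorphism maps one to the other, so G is not vertex-transitive.

No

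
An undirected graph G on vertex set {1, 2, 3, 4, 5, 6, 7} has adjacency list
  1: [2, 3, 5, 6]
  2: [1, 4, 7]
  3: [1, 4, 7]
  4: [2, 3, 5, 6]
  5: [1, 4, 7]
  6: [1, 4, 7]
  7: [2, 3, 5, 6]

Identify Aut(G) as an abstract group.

The vertices split by degree into {1, 4, 7} (degree 4) and {2, 3, 5, 6} (degree 3); every edge runs between the two parts, so G is the complete bipartite graph K_{3,4}. Automorphisms preserve the bipartition setwise (since the parts differ in size) and act as S_4 × S_3 within it; |Aut| = 144.

S_4 × S_3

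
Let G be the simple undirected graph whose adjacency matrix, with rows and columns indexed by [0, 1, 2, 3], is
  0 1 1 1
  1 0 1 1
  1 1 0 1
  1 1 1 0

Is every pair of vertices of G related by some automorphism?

Yes

Every vertex has degree 3, so G is the complete graph K_4. Every bijection on the vertex set is an automorphism of K_4; hence Aut(K_4) ≅ S_4, order 24. Under this action every vertex can be carried to every other, so G is vertex-transitive.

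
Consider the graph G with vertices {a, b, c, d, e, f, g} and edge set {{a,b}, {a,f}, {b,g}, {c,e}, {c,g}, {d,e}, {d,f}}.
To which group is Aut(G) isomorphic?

G is 2-regular and connected on 7 vertices, i.e. the cycle C_7. C_7 has 7 rotations and 7 reflections, so Aut(C_7) ≅ D_7 of order 14.

the dihedral group of order 14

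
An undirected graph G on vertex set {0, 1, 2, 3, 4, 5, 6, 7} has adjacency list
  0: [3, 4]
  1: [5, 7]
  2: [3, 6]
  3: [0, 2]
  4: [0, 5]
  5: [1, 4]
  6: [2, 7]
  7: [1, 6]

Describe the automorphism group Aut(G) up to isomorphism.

G is 2-regular and connected on 8 vertices, i.e. the cycle C_8. C_8 has 8 rotations and 8 reflections, so Aut(C_8) ≅ D_8 of order 16.

the dihedral group of order 16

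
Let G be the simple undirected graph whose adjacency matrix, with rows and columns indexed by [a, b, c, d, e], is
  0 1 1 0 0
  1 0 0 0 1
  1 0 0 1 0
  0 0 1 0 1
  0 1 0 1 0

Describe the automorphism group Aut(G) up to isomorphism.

the dihedral group of order 10

G is 2-regular and connected on 5 vertices, i.e. the cycle C_5. C_5 has 5 rotations and 5 reflections, so Aut(C_5) ≅ D_5 of order 10.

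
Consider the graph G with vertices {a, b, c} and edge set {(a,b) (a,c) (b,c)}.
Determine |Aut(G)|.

All 3 vertices are pairwise adjacent: G = K_3. Any permutation of the 3 vertices preserves K_3, so Aut(K_3) = S_3 of order 3! = 6.

6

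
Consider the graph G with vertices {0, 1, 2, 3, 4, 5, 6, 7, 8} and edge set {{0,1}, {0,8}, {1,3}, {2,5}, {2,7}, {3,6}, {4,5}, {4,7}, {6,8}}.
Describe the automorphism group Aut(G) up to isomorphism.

G has two connected components, {0, 1, 3, 6, 8} and {2, 4, 5, 7}; each is 2-regular, so G = C_5 ⊔ C_4. No automorphism exchanges components of different sizes, hence Aut(G) is the direct product D_4 × D_5, order 80.

D_4 × D_5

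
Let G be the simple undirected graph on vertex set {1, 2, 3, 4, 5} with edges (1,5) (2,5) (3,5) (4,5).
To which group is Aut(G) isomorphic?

Vertex 5 has degree 4 and every other vertex has degree 1, so G is the star K_{1,4} with centre 5. Any automorphism fixes the centre and permutes the 4 leaves freely, so Aut(G) ≅ S_4 of order 4! = 24.

S_4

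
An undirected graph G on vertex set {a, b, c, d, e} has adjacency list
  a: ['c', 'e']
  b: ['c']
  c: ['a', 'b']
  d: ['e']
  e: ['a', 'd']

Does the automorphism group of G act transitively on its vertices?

No

Automorphisms preserve degree, but G has vertices of degree 1 and vertices of degree 2; no automorphism maps one to the other, so G is not vertex-transitive.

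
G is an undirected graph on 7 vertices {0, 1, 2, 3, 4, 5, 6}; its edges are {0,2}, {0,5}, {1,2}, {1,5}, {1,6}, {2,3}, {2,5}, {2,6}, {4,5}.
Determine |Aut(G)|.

Degrees alone do not determine every vertex (e.g. 0 and 6 both have degree 2), but their neighbour-degree multisets differ: N(0) has degrees [4, 5] while N(6) has degrees [3, 5]. Repeating this refinement separates all vertices, so the only automorphism is the identity.

1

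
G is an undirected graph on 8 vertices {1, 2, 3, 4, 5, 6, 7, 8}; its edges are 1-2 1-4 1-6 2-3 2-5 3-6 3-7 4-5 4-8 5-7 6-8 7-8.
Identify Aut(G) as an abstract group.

G is 3-regular and bipartite on 2^3 = 8 vertices with girth 4; it is the hypercube graph Q_3. The symmetry group of the 3-cube is the hyperoctahedral group B_3 = Z_2 ≀ S_3, of order 2^3·3! = 48.

Z_2^3 ⋊ S_3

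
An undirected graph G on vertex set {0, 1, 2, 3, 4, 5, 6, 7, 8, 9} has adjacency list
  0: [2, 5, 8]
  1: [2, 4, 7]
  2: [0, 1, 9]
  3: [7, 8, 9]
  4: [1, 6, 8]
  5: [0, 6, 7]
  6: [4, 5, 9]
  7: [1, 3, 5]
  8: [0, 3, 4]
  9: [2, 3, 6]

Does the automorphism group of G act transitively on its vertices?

G is 3-regular on 10 vertices with no triangles and no 4-cycles (girth 5): this is the Petersen graph. Viewing the Petersen graph as the Kneser graph K(5,2) — vertices are 2-subsets of {1,…,5}, edges join disjoint pairs — its automorphisms are exactly the permutations of the 5-element set, so Aut ≅ S_5 of order 120. This group acts transitively on the 10 vertices.

Yes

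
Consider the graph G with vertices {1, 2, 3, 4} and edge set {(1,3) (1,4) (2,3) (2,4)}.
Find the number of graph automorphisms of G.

G is 2-regular and bipartite on 2^2 = 4 vertices with girth 4; it is the hypercube graph Q_2. Aut(Q_2) consists of the signed permutations of the 2 coordinate axes: 2! permutations times 2^2 sign flips, so |Aut| = 2^2·2! = 8.

8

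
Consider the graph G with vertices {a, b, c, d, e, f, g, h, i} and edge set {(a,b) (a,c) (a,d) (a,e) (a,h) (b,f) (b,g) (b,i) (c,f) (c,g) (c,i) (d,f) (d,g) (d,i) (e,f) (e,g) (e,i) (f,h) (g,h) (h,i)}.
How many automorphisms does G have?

The vertices split by degree into {a, f, g, i} (degree 5) and {b, c, d, e, h} (degree 4); every edge runs between the two parts, so G is the complete bipartite graph K_{4,5}. The parts have unequal sizes, so no automorphism swaps them; each part is permuted independently, giving S_5 × S_4 of order 5!·4! = 2880.

2880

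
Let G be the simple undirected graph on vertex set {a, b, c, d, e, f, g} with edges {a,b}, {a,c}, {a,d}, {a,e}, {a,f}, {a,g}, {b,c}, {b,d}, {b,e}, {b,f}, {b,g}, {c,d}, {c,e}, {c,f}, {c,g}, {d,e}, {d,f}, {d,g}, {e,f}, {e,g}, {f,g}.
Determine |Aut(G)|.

Every vertex has degree 6, so G is the complete graph K_7. Any permutation of the 7 vertices preserves K_7, so Aut(K_7) = S_7 of order 7! = 5040.

5040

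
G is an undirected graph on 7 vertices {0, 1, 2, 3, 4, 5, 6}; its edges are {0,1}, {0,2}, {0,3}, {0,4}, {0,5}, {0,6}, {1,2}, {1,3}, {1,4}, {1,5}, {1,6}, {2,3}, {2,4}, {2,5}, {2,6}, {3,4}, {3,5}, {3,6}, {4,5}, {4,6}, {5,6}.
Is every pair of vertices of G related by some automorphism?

Yes

All 7 vertices are pairwise adjacent: G = K_7. Any permutation of the 7 vertices preserves K_7, so Aut(K_7) = S_7 of order 7! = 5040. This group acts transitively on the 7 vertices.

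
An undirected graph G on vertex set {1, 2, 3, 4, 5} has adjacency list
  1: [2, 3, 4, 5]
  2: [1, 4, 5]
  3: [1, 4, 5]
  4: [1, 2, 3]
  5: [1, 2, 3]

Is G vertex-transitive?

No

Vertex 1 is the only vertex of degree 4, so every automorphism fixes it; G is not vertex-transitive.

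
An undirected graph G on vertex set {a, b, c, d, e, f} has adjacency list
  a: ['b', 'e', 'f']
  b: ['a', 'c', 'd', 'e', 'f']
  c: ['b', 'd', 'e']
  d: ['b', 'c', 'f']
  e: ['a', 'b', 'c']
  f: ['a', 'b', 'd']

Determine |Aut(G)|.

Vertex b is the unique vertex of degree 5; the remaining 5 vertices each have degree 3 and induce a cycle, so G is the wheel on 6 vertices with hub b. Every automorphism fixes the hub and acts on the rim 5-cycle, so Aut(G) ≅ Aut(C_5) = D_5 of order 10.

10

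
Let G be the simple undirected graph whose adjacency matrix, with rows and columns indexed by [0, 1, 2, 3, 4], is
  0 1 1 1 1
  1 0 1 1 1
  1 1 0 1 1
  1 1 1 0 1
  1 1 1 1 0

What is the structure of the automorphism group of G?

All 5 vertices are pairwise adjacent: G = K_5. Every bijection on the vertex set is an automorphism of K_5; hence Aut(K_5) ≅ S_5, order 120.

S_5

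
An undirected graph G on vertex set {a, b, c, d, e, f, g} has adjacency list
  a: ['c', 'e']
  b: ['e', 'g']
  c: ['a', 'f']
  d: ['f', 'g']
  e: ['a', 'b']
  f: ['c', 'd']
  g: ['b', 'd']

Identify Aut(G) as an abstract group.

Every vertex has degree 2 and the graph is connected, so G is the 7-cycle C_7. C_7 has 7 rotations and 7 reflections, so Aut(C_7) ≅ D_7 of order 14.

the dihedral group of order 14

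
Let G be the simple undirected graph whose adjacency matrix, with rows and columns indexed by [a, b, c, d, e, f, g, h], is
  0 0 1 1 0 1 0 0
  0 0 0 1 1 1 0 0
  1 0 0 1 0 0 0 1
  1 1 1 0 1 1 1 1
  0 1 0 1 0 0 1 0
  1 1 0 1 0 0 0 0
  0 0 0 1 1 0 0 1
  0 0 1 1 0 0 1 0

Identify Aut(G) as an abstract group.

Vertex d is the unique vertex of degree 7; the remaining 7 vertices each have degree 3 and induce a cycle, so G is the wheel on 8 vertices with hub d. With the hub fixed, the remaining symmetry is that of the rim cycle C_7, giving the dihedral group D_7.

the dihedral group of order 14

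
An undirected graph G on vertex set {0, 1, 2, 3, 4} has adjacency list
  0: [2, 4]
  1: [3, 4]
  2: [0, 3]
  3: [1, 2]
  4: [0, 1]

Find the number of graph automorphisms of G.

10

Every vertex has degree 2 and the graph is connected, so G is the 5-cycle C_5. C_5 has 5 rotations and 5 reflections, so Aut(C_5) ≅ D_5 of order 10.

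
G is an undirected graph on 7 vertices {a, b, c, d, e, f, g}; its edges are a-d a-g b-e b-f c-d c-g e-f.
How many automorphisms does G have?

48

G has two connected components, {a, c, d, g} and {b, e, f}; each is 2-regular, so G = C_4 ⊔ C_3. The components are non-isomorphic (different sizes), so Aut(G) = Aut(C_3) × Aut(C_4) = D_3 × D_4 of order 6·8 = 48.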